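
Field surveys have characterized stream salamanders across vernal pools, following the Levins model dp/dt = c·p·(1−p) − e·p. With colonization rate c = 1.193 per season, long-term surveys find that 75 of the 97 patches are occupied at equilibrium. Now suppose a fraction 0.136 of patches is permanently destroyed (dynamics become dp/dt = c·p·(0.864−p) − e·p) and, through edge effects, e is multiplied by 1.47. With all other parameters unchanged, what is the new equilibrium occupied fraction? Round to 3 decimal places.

Observed p* = 75/97 = 0.77320.
Balance c(1−p*) = e gives e = 1.193×(1 − 0.77320) = 0.27057.
New p* = 0.864 − e/c = 0.864 − 0.39774/1.19300 = 0.53061.

0.531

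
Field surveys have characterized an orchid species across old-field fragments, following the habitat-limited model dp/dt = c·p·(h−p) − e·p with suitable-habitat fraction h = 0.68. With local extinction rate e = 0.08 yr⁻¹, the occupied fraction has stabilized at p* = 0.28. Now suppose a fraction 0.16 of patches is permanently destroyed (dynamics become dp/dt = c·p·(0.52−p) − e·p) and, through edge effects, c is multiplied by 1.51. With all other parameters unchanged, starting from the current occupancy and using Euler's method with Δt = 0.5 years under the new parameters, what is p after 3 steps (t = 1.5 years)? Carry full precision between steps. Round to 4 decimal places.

0.2770

Balance c(h−p*) = e gives c = e/(0.68 − 0.28000) = 0.08/0.40000 = 0.20000.
Starting from p₀ = 0.28000; update p ← p + (dp/dt)·Δt with the new parameters.
p: 0.28000 → 0.27895  (Δp = -0.00105)
p: 0.27895 → 0.27794  (Δp = -0.00100)
p: 0.27794 → 0.27698  (Δp = -0.00096)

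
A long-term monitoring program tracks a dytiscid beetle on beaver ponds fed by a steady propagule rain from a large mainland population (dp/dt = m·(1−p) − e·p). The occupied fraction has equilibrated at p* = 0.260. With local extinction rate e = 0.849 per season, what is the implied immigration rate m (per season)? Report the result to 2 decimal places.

At equilibrium m(1−p*) = e·p*, so m = e·p*/(1−p*).
m = 0.849 × 0.260 / 0.7400 = 0.2207/0.7400 = 0.2983.

0.30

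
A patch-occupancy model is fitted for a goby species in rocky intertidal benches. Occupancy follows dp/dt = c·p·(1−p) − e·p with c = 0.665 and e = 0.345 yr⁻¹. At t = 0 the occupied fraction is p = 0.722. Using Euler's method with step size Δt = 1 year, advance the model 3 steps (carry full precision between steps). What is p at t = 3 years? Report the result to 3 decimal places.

Update rule: p ← p + [c·p·(1−p) − e·p]·Δt with Δt = 1.
step 1: Δp = -0.11561, p = 0.60639
step 2: Δp = -0.05048, p = 0.55591
step 3: Δp = -0.02762, p = 0.52829

0.528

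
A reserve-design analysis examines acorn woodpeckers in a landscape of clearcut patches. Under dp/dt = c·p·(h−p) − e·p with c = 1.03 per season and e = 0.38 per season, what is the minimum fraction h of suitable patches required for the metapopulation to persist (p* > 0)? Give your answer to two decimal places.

0.37

p* = h − e/c is positive only when h > e/c.
h_min = e/c = 0.38/1.03 = 0.3689.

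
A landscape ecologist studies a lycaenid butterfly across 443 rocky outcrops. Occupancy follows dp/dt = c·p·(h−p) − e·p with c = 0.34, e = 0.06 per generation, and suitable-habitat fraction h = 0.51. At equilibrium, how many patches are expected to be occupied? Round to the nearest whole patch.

p* = h − e/c = 0.51 − 0.1765 = 0.3335.
Expected occupied patches = N × p* = 443 × 0.3335 = 147.75 ≈ 148.

148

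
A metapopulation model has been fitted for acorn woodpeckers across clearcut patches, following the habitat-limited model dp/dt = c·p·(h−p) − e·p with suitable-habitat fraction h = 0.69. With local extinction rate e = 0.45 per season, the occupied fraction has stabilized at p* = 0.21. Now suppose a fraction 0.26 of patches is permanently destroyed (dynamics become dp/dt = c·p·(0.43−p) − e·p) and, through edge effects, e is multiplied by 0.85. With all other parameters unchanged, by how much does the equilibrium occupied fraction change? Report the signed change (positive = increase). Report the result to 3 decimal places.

Balance c(h−p*) = e gives c = e/(0.69 − 0.21000) = 0.45/0.48000 = 0.93750.
New p* = 0.43 − e/c = 0.43 − 0.38250/0.93750 = 0.02200.
Δp* = 0.02200 − 0.21000 = -0.18800.

-0.188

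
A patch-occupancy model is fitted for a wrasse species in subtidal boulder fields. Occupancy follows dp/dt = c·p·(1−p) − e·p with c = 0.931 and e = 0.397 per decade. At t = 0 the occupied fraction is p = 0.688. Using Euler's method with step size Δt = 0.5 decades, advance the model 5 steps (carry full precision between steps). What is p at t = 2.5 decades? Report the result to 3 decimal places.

Update rule: p ← p + [c·p·(1−p) − e·p]·Δt with Δt = 0.5.
p: 0.68800 → 0.65135  (Δp = -0.03665)
p: 0.65135 → 0.62777  (Δp = -0.02358)
p: 0.62777 → 0.61193  (Δp = -0.01584)
p: 0.61193 → 0.60101  (Δp = -0.01093)
p: 0.60101 → 0.59333  (Δp = -0.00767)

0.593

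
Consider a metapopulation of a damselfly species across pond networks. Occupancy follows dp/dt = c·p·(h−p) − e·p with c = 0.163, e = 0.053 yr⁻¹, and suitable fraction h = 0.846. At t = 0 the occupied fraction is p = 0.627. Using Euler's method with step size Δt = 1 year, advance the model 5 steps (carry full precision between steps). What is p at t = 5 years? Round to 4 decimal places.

0.5839

Update rule: p ← p + [c·p·(h−p) − e·p]·Δt with Δt = 1.
t = 1: p = 0.62700 + (-0.01085) = 0.61615
t = 2: p = 0.61615 + (-0.00957) = 0.60658
t = 3: p = 0.60658 + (-0.00848) = 0.59810
t = 4: p = 0.59810 + (-0.00753) = 0.59057
t = 5: p = 0.59057 + (-0.00671) = 0.58386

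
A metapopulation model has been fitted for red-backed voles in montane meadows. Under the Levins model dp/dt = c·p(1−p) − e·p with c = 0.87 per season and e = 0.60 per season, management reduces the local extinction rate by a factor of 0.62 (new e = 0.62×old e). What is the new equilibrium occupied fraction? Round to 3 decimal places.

0.572

Before: p* = 1 − 0.60/0.87 = 0.3103.
After the change, c = 0.87, e = 0.372, so p* = 1 − 0.372/0.87 = 0.5724.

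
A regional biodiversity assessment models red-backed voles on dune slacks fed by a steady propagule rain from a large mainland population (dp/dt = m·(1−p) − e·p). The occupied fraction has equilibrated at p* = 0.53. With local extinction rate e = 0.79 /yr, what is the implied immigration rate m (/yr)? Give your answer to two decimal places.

At equilibrium m(1−p*) = e·p*, so m = e·p*/(1−p*).
m = 0.79 × 0.53 / 0.4700 = 0.4187/0.4700 = 0.8909.

0.89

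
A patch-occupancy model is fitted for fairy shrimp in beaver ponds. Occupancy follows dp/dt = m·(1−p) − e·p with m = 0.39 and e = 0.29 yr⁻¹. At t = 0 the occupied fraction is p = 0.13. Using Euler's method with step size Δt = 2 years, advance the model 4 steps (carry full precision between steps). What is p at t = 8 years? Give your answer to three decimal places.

Update rule: p ← p + [m·(1−p) − e·p]·Δt with Δt = 2.
  1  |  dp/dt·Δt = +0.603200  |  p_1 = 0.733200
  2  |  dp/dt·Δt = -0.217152  |  p_2 = 0.516048
  3  |  dp/dt·Δt = +0.078175  |  p_3 = 0.594223
  4  |  dp/dt·Δt = -0.028143  |  p_4 = 0.566080

0.566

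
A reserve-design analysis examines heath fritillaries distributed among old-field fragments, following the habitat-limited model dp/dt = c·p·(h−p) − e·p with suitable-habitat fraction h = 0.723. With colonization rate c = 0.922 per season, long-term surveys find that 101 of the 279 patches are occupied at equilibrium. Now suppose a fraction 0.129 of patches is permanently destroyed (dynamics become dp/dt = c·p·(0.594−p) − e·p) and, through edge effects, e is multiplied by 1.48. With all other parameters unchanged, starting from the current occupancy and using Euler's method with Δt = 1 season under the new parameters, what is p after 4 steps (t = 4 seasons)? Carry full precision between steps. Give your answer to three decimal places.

0.162

Observed p* = 101/279 = 0.36201.
Balance c(h−p*) = e gives e = 0.922×(0.723 − 0.36201) = 0.33284.
Starting from p₀ = 0.36201; update p ← p + (dp/dt)·Δt with the new parameters.
p: 0.36201 → 0.26112  (Δp = -0.10089)
p: 0.26112 → 0.21263  (Δp = -0.04848)
p: 0.21263 → 0.18266  (Δp = -0.02998)
p: 0.18266 → 0.16195  (Δp = -0.02070)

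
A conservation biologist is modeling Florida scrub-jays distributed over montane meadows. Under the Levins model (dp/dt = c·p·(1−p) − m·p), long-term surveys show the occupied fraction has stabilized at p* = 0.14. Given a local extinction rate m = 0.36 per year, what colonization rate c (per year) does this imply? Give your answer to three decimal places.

0.419

At equilibrium c(1−p*) = m, so c = m/(1−p*).
c = 0.36/(1 − 0.14) = 0.36/0.8600 = 0.4186.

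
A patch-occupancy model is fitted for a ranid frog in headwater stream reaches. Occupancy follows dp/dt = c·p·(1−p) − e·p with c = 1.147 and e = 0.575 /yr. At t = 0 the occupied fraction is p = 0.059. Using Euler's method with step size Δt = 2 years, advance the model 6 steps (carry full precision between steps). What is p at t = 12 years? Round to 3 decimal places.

Update rule: p ← p + [c·p·(1−p) − e·p]·Δt with Δt = 2.
  1  |  dp/dt·Δt = +0.059511  |  p_1 = 0.118511
  2  |  dp/dt·Δt = +0.103357  |  p_2 = 0.221868
  3  |  dp/dt·Δt = +0.140894  |  p_3 = 0.362762
  4  |  dp/dt·Δt = +0.113118  |  p_4 = 0.475880
  5  |  dp/dt·Δt = +0.024904  |  p_5 = 0.500783
  6  |  dp/dt·Δt = -0.002402  |  p_6 = 0.498381

0.498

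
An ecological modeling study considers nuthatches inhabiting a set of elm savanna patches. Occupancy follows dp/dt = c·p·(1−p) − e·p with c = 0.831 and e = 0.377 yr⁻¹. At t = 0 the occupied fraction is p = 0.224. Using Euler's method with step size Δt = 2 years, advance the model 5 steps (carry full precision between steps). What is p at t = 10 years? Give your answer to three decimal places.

Update rule: p ← p + [c·p·(1−p) − e·p]·Δt with Δt = 2.
step 1: Δp = +0.12000, p = 0.34400
step 2: Δp = +0.11568, p = 0.45968
step 3: Δp = +0.06620, p = 0.52588
step 4: Δp = +0.01787, p = 0.54375
step 5: Δp = +0.00233, p = 0.54608

0.546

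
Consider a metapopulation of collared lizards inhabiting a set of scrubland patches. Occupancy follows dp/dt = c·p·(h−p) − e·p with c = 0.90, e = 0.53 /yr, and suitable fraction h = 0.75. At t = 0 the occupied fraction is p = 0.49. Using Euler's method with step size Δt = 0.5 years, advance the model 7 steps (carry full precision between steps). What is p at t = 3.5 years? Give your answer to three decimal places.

0.258

Update rule: p ← p + [c·p·(h−p) − e·p]·Δt with Δt = 0.5.
step 1: Δp = -0.07252, p = 0.41748
step 2: Δp = -0.04816, p = 0.36932
step 3: Δp = -0.03460, p = 0.33471
step 4: Δp = -0.02615, p = 0.30857
step 5: Δp = -0.02047, p = 0.28809
step 6: Δp = -0.01646, p = 0.27163
step 7: Δp = -0.01351, p = 0.25812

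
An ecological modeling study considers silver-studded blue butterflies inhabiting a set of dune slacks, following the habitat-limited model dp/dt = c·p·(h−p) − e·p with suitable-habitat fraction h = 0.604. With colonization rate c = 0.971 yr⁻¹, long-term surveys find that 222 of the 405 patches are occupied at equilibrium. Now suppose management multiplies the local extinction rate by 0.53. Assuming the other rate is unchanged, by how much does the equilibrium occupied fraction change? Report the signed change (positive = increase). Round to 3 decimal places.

Observed p* = 222/405 = 0.54815.
Balance c(h−p*) = e gives e = 0.971×(0.604 − 0.54815) = 0.05423.
New p* = 0.604 − e/c = 0.604 − 0.02874/0.97100 = 0.57440.
Δp* = 0.57440 − 0.54815 = +0.02625.

0.026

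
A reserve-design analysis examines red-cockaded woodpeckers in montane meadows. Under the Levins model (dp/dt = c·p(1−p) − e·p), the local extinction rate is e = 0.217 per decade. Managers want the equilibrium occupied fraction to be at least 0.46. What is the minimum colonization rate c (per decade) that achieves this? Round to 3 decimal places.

p* = 1 − e/c ≥ 0.46 requires e/c ≤ 0.5400, i.e. c ≥ e/0.5400.
c_min = 0.217/0.5400 = 0.4019.

0.402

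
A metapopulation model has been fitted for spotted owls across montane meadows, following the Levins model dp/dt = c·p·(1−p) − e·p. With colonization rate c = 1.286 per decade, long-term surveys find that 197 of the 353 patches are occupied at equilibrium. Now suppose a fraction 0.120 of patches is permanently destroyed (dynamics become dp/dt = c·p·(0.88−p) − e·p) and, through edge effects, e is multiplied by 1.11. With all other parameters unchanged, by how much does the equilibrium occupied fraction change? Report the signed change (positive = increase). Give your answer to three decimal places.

-0.169

Observed p* = 197/353 = 0.55807.
Balance c(1−p*) = e gives e = 1.286×(1 − 0.55807) = 0.56832.
New p* = 0.88 − e/c = 0.88 − 0.63084/1.28600 = 0.38946.
Δp* = 0.38946 − 0.55807 = -0.16861.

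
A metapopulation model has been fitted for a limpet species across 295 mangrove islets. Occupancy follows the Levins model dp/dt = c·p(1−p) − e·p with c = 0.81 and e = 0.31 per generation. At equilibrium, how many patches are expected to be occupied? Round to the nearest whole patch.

182

p* = 1 − e/c = 1 − 0.31/0.81 = 0.6173.
Expected occupied patches = N × p* = 295 × 0.6173 = 182.10 ≈ 182.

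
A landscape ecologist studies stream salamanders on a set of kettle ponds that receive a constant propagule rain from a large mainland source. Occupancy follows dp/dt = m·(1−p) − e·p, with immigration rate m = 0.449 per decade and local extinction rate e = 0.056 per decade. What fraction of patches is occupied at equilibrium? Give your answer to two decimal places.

Setting dp/dt = 0: m − m·p* = e·p*, so m = (m+e)·p*.
p* = m/(m+e) = 0.449/(0.449+0.056) = 0.449/0.5050 = 0.8891.

0.89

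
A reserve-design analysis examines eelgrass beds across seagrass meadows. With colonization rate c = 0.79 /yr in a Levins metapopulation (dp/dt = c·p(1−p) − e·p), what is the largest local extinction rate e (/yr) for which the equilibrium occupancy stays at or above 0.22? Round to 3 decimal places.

1 − e/c ≥ 0.22 ⇒ e ≤ c(1 − 0.22) = 0.79 × 0.7800.
e_max = 0.6162.

0.616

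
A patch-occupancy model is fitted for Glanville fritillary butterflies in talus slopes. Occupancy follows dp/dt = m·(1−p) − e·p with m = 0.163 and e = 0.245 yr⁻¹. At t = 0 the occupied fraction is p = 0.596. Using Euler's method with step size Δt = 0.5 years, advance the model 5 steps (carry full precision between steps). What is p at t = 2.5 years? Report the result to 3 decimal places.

0.462

Update rule: p ← p + [m·(1−p) − e·p]·Δt with Δt = 0.5.
  1  |  dp/dt·Δt = -0.040084  |  p_1 = 0.555916
  2  |  dp/dt·Δt = -0.031907  |  p_2 = 0.524009
  3  |  dp/dt·Δt = -0.025398  |  p_3 = 0.498611
  4  |  dp/dt·Δt = -0.020217  |  p_4 = 0.478395
  5  |  dp/dt·Δt = -0.016092  |  p_5 = 0.462302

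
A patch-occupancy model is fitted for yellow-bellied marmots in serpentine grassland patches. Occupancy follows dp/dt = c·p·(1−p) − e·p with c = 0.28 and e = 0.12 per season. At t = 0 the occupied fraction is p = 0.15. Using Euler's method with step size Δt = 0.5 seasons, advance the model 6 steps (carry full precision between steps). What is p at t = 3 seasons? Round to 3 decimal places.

0.208

Update rule: p ← p + [c·p·(1−p) − e·p]·Δt with Δt = 0.5.
p: 0.15000 → 0.15885  (Δp = +0.00885)
p: 0.15885 → 0.16803  (Δp = +0.00918)
p: 0.16803 → 0.17751  (Δp = +0.00949)
p: 0.17751 → 0.18730  (Δp = +0.00979)
p: 0.18730 → 0.19738  (Δp = +0.01007)
p: 0.19738 → 0.20771  (Δp = +0.01034)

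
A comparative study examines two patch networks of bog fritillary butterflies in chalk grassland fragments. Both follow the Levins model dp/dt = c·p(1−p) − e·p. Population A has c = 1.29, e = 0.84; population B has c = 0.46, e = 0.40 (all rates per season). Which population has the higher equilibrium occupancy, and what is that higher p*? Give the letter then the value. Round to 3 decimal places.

A: p*_A = 1 − 0.84/1.29 = 0.3488.
B: p*_B = 1 − 0.40/0.46 = 0.1304.
A is higher at 0.3488.

A, 0.349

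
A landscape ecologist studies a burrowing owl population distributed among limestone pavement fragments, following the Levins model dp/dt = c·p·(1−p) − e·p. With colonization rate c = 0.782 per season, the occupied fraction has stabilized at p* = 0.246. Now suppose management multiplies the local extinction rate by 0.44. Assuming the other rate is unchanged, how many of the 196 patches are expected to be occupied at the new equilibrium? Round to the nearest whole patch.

131

Balance c(1−p*) = e gives e = 0.782×(1 − 0.24600) = 0.58963.
New p* = 1 − e/c = 1 − 0.25944/0.78200 = 0.66824.
Expected occupied = 196 × 0.66824 = 130.98 ≈ 131.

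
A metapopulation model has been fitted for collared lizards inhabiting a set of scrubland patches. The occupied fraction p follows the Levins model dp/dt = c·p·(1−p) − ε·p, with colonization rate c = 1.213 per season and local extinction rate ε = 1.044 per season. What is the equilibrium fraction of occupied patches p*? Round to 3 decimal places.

0.139

Setting dp/dt = 0 and dividing through by p* gives c·(1−p*) = ε.
So p* = 1 − ε/c = 1 − 1.044/1.213 = 1 − 0.8607 = 0.1393.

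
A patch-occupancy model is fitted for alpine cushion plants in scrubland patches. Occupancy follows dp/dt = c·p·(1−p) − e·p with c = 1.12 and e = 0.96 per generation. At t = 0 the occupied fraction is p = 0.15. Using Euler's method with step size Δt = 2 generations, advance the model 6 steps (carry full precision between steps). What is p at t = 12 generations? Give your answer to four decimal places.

Update rule: p ← p + [c·p·(1−p) − e·p]·Δt with Δt = 2.
step 1: Δp = -0.00240, p = 0.14760
step 2: Δp = -0.00157, p = 0.14603
step 3: Δp = -0.00104, p = 0.14499
step 4: Δp = -0.00069, p = 0.14430
step 5: Δp = -0.00047, p = 0.14383
step 6: Δp = -0.00031, p = 0.14352

0.1435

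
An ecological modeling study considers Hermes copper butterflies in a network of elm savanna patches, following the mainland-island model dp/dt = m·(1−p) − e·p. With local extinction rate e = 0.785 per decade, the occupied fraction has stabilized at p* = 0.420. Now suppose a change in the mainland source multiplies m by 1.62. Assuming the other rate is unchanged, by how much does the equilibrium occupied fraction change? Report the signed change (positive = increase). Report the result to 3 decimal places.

0.120

Balance m(1−p*) = e·p* gives m = e·p*/(1−p*) = 0.785×0.42000/0.58000 = 0.56845.
New p* = m/(m+e) = 0.92089/(0.92089+0.78500) = 0.53983.
Δp* = 0.53983 − 0.42000 = +0.11983.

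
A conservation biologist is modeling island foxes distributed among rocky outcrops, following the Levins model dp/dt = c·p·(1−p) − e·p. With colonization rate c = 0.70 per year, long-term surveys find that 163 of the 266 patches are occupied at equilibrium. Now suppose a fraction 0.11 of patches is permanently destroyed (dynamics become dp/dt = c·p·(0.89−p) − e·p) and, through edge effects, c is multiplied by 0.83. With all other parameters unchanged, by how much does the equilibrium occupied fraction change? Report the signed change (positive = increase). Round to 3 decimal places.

-0.189

Observed p* = 163/266 = 0.61278.
Balance c(1−p*) = e gives e = 0.70×(1 − 0.61278) = 0.27105.
New p* = 0.89 − e/c = 0.89 − 0.27105/0.58100 = 0.42348.
Δp* = 0.42348 − 0.61278 = -0.18930.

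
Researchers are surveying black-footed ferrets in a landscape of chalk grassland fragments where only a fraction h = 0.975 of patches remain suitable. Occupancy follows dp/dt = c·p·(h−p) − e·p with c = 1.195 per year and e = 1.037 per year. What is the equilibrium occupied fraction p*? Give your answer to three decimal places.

Setting dp/dt = 0 and dividing by p* gives c·(h−p*) = e.
So p* = h − e/c = 0.975 − 1.037/1.195 = 0.975 − 0.8678 = 0.1072.

0.107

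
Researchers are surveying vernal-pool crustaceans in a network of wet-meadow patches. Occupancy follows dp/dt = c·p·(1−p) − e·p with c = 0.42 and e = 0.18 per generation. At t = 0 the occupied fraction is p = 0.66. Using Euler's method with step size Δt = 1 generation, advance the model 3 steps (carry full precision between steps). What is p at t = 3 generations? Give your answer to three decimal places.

Update rule: p ← p + [c·p·(1−p) − e·p]·Δt with Δt = 1.
step 1: Δp = -0.02455, p = 0.63545
step 2: Δp = -0.01709, p = 0.61836
step 3: Δp = -0.01219, p = 0.60617

0.606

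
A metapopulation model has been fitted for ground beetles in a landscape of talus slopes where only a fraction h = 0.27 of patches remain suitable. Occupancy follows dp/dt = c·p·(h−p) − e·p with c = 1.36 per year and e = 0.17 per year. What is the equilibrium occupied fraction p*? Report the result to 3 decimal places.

Setting dp/dt = 0 and dividing by p* gives c·(h−p*) = e.
So p* = h − e/c = 0.27 − 0.17/1.36 = 0.27 − 0.1250 = 0.1450.

0.145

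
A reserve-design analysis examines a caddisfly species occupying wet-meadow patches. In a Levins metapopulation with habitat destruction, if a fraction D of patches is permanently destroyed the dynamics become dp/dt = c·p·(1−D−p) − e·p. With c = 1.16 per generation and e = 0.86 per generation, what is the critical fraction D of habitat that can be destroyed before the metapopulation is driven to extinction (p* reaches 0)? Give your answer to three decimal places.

The nontrivial equilibrium is p* = (1−D) − e/c; extinction occurs when this hits zero.
So D_crit = 1 − e/c = 1 − 0.86/1.16 = 1 − 0.7414 = 0.2586.
Note this equals the original equilibrium occupancy — the Levins extinction-debt result.

0.259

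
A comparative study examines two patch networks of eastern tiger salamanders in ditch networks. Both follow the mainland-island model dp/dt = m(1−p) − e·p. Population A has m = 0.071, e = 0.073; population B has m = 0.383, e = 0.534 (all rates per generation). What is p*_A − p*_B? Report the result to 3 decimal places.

0.075

A: p*_A = m/(m+e) = 0.071/0.1440 = 0.4931.
B: p*_B = 0.383/0.9170 = 0.4177.
p*_A − p*_B = 0.4931 − 0.4177 = 0.0754.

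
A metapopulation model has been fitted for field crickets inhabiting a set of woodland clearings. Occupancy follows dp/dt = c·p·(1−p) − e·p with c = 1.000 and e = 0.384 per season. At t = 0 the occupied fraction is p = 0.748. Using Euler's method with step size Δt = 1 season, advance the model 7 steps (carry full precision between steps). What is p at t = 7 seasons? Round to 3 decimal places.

Update rule: p ← p + [c·p·(1−p) − e·p]·Δt with Δt = 1.
step 1: Δp = -0.09874, p = 0.64926
step 2: Δp = -0.02160, p = 0.62767
step 3: Δp = -0.00732, p = 0.62034
step 4: Δp = -0.00269, p = 0.61765
step 5: Δp = -0.00102, p = 0.61663
step 6: Δp = -0.00039, p = 0.61624
step 7: Δp = -0.00015, p = 0.61609

0.616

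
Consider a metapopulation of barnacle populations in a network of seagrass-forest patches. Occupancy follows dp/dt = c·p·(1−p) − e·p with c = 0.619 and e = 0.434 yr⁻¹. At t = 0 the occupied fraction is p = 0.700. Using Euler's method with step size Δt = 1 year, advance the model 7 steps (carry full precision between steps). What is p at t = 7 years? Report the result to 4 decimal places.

Update rule: p ← p + [c·p·(1−p) − e·p]·Δt with Δt = 1.
  1  |  dp/dt·Δt = -0.173810  |  p_1 = 0.526190
  2  |  dp/dt·Δt = -0.074041  |  p_2 = 0.452149
  3  |  dp/dt·Δt = -0.042900  |  p_3 = 0.409249
  4  |  dp/dt·Δt = -0.027962  |  p_4 = 0.381287
  5  |  dp/dt·Δt = -0.019452  |  p_5 = 0.361835
  6  |  dp/dt·Δt = -0.014103  |  p_6 = 0.347732
  7  |  dp/dt·Δt = -0.010518  |  p_7 = 0.337215

0.3372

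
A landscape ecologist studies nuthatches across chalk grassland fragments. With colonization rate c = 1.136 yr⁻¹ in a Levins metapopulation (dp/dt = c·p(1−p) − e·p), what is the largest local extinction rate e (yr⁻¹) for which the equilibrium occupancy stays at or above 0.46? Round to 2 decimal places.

0.61

1 − e/c ≥ 0.46 ⇒ e ≤ c(1 − 0.46) = 1.136 × 0.5400.
e_max = 0.6134.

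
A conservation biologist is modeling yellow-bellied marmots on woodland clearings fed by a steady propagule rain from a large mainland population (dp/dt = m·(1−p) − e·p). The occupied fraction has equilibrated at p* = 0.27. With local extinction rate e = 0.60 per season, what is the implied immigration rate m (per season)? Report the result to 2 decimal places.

At equilibrium m(1−p*) = e·p*, so m = e·p*/(1−p*).
m = 0.60 × 0.27 / 0.7300 = 0.1620/0.7300 = 0.2219.

0.22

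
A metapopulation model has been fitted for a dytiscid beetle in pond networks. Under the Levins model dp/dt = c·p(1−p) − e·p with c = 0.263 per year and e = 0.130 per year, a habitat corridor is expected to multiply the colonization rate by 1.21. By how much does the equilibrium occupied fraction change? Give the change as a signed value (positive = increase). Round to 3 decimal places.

Before: p* = 1 − 0.130/0.263 = 0.5057.
After the change, c = 0.31823, e = 0.13, so p* = 1 − 0.13/0.31823 = 0.5915.
Δp* = 0.5915 − 0.5057 = +0.0858.

0.086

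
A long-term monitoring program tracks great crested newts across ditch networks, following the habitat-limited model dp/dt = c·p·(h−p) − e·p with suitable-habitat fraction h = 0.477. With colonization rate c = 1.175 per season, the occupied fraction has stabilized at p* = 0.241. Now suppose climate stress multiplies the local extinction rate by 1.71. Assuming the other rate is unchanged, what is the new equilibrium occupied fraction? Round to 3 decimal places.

0.073

Balance c(h−p*) = e gives e = 1.175×(0.477 − 0.24100) = 0.27730.
New p* = 0.477 − e/c = 0.477 − 0.47418/1.17500 = 0.07344.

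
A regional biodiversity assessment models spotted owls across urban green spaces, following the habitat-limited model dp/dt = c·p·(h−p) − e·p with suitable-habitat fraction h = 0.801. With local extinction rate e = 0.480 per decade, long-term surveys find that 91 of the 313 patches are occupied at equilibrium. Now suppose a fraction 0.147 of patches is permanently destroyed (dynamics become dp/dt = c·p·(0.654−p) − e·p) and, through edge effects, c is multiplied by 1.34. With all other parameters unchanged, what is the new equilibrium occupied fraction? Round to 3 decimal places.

Observed p* = 91/313 = 0.29073.
Balance c(h−p*) = e gives c = e/(0.801 − 0.29073) = 0.480/0.51027 = 0.94068.
New p* = 0.654 − e/c = 0.654 − 0.48000/1.26051 = 0.27320.

0.273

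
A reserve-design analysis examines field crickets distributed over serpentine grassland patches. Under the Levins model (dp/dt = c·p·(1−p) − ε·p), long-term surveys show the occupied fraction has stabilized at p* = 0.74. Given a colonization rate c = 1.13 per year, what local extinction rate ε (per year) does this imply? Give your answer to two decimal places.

At equilibrium c(1−p*) = ε.
ε = 1.13 × (1 − 0.74) = 1.13 × 0.2600 = 0.2938.

0.29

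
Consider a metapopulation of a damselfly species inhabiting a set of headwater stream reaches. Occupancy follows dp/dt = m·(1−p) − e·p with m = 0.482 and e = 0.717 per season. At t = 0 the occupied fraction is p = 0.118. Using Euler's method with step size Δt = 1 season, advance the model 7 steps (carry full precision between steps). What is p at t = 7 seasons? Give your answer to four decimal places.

0.4020

Update rule: p ← p + [m·(1−p) − e·p]·Δt with Δt = 1.
t = 1: p = 0.11800 + (+0.34052) = 0.45852
t = 2: p = 0.45852 + (-0.06776) = 0.39075
t = 3: p = 0.39075 + (+0.01348) = 0.40424
t = 4: p = 0.40424 + (-0.00268) = 0.40156
t = 5: p = 0.40156 + (+0.00053) = 0.40209
t = 6: p = 0.40209 + (-0.00011) = 0.40198
t = 7: p = 0.40198 + (+0.00002) = 0.40201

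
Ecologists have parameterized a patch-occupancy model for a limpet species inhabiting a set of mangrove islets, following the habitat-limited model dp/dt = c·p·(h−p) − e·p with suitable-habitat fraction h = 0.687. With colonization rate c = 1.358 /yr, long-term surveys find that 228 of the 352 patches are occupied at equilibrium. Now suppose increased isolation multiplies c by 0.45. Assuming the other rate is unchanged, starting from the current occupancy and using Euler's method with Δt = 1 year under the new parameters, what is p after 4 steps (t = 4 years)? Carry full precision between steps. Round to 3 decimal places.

Observed p* = 228/352 = 0.64773.
Balance c(h−p*) = e gives e = 1.358×(0.687 − 0.64773) = 0.05333.
Starting from p₀ = 0.64773; update p ← p + (dp/dt)·Δt with the new parameters.
t = 1: p = 0.64773 + (-0.01900) = 0.62873
t = 2: p = 0.62873 + (-0.01114) = 0.61759
t = 3: p = 0.61759 + (-0.00674) = 0.61085
t = 4: p = 0.61085 + (-0.00415) = 0.60670

0.607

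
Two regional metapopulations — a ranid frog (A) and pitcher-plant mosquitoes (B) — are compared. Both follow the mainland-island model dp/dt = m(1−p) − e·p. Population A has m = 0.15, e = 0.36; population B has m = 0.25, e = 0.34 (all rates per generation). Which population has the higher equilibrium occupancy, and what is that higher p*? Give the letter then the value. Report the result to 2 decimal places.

B, 0.42

A: p*_A = m/(m+e) = 0.15/0.5100 = 0.2941.
B: p*_B = 0.25/0.5900 = 0.4237.
B is higher at 0.4237.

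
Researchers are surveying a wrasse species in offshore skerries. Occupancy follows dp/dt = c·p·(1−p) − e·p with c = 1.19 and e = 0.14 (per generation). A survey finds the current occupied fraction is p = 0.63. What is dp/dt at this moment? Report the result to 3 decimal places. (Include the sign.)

0.189

Colonization term: c·p·(1−p) = 1.19×0.63×0.3700 = 0.27739.
Extinction term: e·p = 0.08820.
dp/dt = 0.27739 − 0.08820 = 0.18919.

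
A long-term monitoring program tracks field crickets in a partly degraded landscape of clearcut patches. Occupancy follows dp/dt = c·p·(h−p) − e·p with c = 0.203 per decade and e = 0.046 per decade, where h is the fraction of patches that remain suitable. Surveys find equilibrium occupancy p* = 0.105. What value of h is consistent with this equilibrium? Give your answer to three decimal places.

0.332

At equilibrium c(h−p*) = e, so h = p* + e/c.
h = 0.105 + 0.046/0.203 = 0.105 + 0.2266 = 0.3316.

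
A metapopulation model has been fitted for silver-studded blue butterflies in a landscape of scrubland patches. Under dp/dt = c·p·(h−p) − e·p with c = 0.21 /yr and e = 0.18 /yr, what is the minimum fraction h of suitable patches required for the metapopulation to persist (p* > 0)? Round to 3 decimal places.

0.857

p* = h − e/c is positive only when h > e/c.
h_min = e/c = 0.18/0.21 = 0.8571.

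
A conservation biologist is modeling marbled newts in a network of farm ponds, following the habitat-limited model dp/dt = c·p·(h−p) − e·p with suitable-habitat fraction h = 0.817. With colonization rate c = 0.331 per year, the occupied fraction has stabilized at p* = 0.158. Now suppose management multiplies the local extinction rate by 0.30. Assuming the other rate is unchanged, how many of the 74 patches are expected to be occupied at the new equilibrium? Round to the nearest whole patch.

Balance c(h−p*) = e gives e = 0.331×(0.817 − 0.15800) = 0.21813.
New p* = 0.817 − e/c = 0.817 − 0.06544/0.33100 = 0.61930.
Expected occupied = 74 × 0.61930 = 45.83 ≈ 46.

46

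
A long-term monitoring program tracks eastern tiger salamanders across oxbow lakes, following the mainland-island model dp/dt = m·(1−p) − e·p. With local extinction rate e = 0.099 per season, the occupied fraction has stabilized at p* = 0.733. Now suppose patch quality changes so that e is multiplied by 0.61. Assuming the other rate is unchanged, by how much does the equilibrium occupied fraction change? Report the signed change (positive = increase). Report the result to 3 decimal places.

Balance m(1−p*) = e·p* gives m = e·p*/(1−p*) = 0.099×0.73300/0.26700 = 0.27179.
New p* = m/(m+e) = 0.27179/(0.27179+0.06039) = 0.81820.
Δp* = 0.81820 − 0.73300 = +0.08520.

0.085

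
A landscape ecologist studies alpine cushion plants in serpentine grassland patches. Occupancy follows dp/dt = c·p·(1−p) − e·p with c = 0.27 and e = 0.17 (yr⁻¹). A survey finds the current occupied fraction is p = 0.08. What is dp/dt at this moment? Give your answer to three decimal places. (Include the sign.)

Colonization term: c·p·(1−p) = 0.27×0.08×0.9200 = 0.01987.
Extinction term: e·p = 0.01360.
dp/dt = 0.01987 − 0.01360 = 0.00627.

0.006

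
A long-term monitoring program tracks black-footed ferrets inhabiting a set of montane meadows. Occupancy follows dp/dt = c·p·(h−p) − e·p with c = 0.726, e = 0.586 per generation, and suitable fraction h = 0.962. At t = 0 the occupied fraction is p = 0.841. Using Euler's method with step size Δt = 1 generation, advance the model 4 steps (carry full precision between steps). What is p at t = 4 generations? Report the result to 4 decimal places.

0.2646

Update rule: p ← p + [c·p·(h−p) − e·p]·Δt with Δt = 1.
t = 1: p = 0.84100 + (-0.41895) = 0.42205
t = 2: p = 0.42205 + (-0.08188) = 0.34018
t = 3: p = 0.34018 + (-0.04577) = 0.29440
t = 4: p = 0.29440 + (-0.02983) = 0.26457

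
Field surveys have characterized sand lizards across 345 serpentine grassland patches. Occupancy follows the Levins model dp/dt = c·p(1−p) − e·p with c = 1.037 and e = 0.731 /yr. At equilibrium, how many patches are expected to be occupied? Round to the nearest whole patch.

102

p* = 1 − e/c = 1 − 0.731/1.037 = 0.2951.
Expected occupied patches = N × p* = 345 × 0.2951 = 101.80 ≈ 102.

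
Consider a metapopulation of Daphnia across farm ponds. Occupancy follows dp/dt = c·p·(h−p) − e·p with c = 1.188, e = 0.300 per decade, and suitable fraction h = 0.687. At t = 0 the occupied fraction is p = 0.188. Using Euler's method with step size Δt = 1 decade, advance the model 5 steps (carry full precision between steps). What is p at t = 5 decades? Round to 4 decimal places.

0.4063

Update rule: p ← p + [c·p·(h−p) − e·p]·Δt with Δt = 1.
p: 0.18800 → 0.24305  (Δp = +0.05505)
p: 0.24305 → 0.29832  (Δp = +0.05527)
p: 0.29832 → 0.34657  (Δp = +0.04825)
p: 0.34657 → 0.38277  (Δp = +0.03619)
p: 0.38277 → 0.40628  (Δp = +0.02351)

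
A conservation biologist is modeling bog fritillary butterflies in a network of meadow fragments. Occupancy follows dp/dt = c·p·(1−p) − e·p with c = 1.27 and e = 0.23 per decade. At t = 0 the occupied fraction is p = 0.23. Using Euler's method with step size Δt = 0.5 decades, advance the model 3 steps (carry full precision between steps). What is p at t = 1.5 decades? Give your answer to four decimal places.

0.5233

Update rule: p ← p + [c·p·(1−p) − e·p]·Δt with Δt = 0.5.
p: 0.23000 → 0.31601  (Δp = +0.08601)
p: 0.31601 → 0.41692  (Δp = +0.10091)
p: 0.41692 → 0.52334  (Δp = +0.10642)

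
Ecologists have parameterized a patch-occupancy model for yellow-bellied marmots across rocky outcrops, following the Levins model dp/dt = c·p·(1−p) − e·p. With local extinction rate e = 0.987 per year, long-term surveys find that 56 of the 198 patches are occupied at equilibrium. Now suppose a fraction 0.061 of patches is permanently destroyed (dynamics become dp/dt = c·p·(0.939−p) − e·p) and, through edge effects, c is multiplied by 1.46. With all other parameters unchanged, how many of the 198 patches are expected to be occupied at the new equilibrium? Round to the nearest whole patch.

Observed p* = 56/198 = 0.28283.
Balance c(1−p*) = e gives c = e/(1 − 0.28283) = 0.987/0.71717 = 1.37624.
New p* = 0.939 − e/c = 0.939 − 0.98700/2.00931 = 0.44779.
Expected occupied = 198 × 0.44779 = 88.66 ≈ 89.

89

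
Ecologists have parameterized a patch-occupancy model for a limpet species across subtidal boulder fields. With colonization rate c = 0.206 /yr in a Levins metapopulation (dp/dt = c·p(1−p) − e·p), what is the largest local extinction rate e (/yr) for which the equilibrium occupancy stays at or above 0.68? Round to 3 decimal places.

1 − e/c ≥ 0.68 ⇒ e ≤ c(1 − 0.68) = 0.206 × 0.3200.
e_max = 0.0659.

0.066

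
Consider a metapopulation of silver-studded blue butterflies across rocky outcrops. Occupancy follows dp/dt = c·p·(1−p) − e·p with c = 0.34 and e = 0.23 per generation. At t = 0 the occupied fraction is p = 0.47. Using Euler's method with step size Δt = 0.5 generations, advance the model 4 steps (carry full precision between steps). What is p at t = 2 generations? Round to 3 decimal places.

0.430

Update rule: p ← p + [c·p·(1−p) − e·p]·Δt with Δt = 0.5.
step 1: Δp = -0.01170, p = 0.45830
step 2: Δp = -0.01050, p = 0.44780
step 3: Δp = -0.00946, p = 0.43834
step 4: Δp = -0.00856, p = 0.42978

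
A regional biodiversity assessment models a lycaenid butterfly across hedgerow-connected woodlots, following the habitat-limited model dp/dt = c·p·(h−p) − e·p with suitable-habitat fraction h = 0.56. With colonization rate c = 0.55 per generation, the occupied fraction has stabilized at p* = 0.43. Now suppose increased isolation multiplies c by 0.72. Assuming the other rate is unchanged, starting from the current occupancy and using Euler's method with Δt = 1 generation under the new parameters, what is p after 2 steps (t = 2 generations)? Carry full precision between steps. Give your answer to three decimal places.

Balance c(h−p*) = e gives e = 0.55×(0.56 − 0.43000) = 0.07150.
Starting from p₀ = 0.43000; update p ← p + (dp/dt)·Δt with the new parameters.
p: 0.43000 → 0.42139  (Δp = -0.00861)
p: 0.42139 → 0.41439  (Δp = -0.00700)

0.414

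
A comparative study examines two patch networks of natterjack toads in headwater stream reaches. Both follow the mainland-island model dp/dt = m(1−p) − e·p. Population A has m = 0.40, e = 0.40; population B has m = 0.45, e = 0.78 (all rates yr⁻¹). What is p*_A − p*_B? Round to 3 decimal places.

A: p*_A = m/(m+e) = 0.40/0.8000 = 0.5000.
B: p*_B = 0.45/1.2300 = 0.3659.
p*_A − p*_B = 0.5000 − 0.3659 = 0.1341.

0.134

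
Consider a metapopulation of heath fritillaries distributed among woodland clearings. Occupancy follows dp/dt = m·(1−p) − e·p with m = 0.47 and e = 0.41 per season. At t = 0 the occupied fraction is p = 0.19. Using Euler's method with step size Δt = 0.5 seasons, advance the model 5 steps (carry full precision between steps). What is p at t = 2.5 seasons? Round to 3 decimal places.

0.515

Update rule: p ← p + [m·(1−p) − e·p]·Δt with Δt = 0.5.
step 1: Δp = +0.15140, p = 0.34140
step 2: Δp = +0.08478, p = 0.42618
step 3: Δp = +0.04748, p = 0.47366
step 4: Δp = +0.02659, p = 0.50025
step 5: Δp = +0.01489, p = 0.51514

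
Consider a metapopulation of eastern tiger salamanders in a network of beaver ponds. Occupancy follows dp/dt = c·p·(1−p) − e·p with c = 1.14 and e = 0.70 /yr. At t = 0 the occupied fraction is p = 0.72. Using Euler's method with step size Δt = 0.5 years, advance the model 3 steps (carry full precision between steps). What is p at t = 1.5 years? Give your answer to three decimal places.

0.479

Update rule: p ← p + [c·p·(1−p) − e·p]·Δt with Δt = 0.5.
t = 0.5: p = 0.72000 + (-0.13709) = 0.58291
t = 1: p = 0.58291 + (-0.06544) = 0.51747
t = 1.5: p = 0.51747 + (-0.03879) = 0.47868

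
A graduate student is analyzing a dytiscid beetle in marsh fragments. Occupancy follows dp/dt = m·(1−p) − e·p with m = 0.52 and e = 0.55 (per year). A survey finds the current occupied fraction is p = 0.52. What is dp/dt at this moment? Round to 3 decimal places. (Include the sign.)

Colonization term: m·(1−p) = 0.52×0.4800 = 0.24960.
Extinction term: e·p = 0.28600.
dp/dt = 0.24960 − 0.28600 = -0.03640.

-0.036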